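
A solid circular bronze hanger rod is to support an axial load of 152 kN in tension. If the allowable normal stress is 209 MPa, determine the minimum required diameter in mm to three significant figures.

Required area A ≥ P/σ_allow = 152000/209 = 727.3 mm².
For a solid circular section, d ≥ √(4A/π) = 30.43 mm.

30.4 mm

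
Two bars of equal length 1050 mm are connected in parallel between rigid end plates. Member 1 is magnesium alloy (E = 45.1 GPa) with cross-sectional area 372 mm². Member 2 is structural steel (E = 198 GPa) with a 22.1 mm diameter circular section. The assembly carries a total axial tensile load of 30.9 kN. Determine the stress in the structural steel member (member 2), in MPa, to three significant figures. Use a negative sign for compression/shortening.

66.0 MPa

A_2 = 383.6 mm².
Equal strain + equilibrium ⇒ each member carries load in proportion to AE: A₁E₁ = 16780000 N, A₂E₂ = 75950000 N, ΣAE = 92730000 N.
σ₂ = P·E₂/ΣAE = 30900·198000/92730000 = 65.98 MPa.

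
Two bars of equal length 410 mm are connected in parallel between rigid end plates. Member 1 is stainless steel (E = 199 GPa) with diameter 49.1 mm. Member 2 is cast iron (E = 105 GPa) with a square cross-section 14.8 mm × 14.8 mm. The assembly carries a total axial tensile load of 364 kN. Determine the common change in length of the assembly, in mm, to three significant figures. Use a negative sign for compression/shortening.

A_1 = 1893 mm².
A_2 = 219 mm².
Equal strain + equilibrium ⇒ each member carries load in proportion to AE: A₁E₁ = 376800000 N, A₂E₂ = 23000000 N, ΣAE = 399800000 N.
δ = PL/ΣAE = 364000·410/399800000 = 0.3733 mm.

0.373 mm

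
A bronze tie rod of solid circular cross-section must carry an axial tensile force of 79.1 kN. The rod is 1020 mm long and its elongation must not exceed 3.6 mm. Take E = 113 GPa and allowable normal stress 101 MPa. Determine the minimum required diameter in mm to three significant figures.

31.6 mm

Required area A ≥ P/σ_allow = 79100/101 = 783.2 mm².
For a solid circular section, d ≥ √(4A/π) = 31.58 mm.
Elongation limit: A ≥ PL/(Eδ_allow) = 79100·1020/(113000·3.6) = 198.3 mm² ⇒ d ≥ 15.89 mm.
The stress limit governs.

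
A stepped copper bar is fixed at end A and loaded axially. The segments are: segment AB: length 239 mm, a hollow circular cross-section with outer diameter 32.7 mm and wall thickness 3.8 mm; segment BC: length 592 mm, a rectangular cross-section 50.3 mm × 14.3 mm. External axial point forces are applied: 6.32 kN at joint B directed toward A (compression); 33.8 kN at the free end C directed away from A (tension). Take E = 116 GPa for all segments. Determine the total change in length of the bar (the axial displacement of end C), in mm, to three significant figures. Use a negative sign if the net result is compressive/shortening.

0.404 mm

Internal axial forces (sectioning from the free end, tension +): N_BC = 33.8 kN, N_AB = 27.48 kN.
A_AB = 345 mm².
A_BC = 719.3 mm².
δ_AB = 27480·239/(345·116000) = 0.1641 mm
δ_BC = 33800·592/(719.3·116000) = 0.2398 mm
δ = Σδ_i = 0.4039 mm.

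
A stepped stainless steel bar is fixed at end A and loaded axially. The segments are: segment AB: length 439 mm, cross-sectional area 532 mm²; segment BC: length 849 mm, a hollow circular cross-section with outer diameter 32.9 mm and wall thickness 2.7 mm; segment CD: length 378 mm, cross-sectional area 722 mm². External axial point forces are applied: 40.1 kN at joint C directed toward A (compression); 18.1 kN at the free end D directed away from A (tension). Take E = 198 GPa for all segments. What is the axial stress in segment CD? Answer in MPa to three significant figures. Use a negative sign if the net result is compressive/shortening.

Internal axial forces (sectioning from the free end, tension +): N_CD = 18.1 kN, N_BC = -22 kN, N_AB = -22 kN.
σ_CD = N_CD/A_CD = 18100/722 = 25.07 MPa.

25.1 MPa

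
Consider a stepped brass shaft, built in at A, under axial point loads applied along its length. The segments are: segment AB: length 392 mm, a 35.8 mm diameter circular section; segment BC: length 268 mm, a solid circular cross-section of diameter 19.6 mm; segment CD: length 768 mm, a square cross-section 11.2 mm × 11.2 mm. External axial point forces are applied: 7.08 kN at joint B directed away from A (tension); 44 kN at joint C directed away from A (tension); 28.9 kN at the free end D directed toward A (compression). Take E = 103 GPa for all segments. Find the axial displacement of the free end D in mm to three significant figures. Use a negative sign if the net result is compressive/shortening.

Internal axial forces (sectioning from the free end, tension +): N_CD = -28.9 kN, N_BC = 15.1 kN, N_AB = 22.18 kN.
A_AB = 1007 mm².
A_BC = 301.7 mm².
A_CD = 125.4 mm².
δ_AB = 22180·392/(1007·103000) = 0.08386 mm
δ_BC = 15100·268/(301.7·103000) = 0.1302 mm
δ_CD = -28900·768/(125.4·103000) = -1.718 mm
δ = Σδ_i = -1.504 mm.

-1.50 mm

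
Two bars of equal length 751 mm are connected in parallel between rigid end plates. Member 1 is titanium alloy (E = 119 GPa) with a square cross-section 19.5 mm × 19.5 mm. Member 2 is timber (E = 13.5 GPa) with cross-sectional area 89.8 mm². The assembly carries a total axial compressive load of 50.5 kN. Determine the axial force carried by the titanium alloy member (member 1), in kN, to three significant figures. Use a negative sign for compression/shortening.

A_1 = 380.2 mm².
Equal strain + equilibrium ⇒ each member carries load in proportion to AE: A₁E₁ = 45250000 N, A₂E₂ = 1212000 N, ΣAE = 46460000 N.
F₁ = P·A₁E₁/ΣAE = -50500·45250000/46460000 = -49180 N.

-49.2 kN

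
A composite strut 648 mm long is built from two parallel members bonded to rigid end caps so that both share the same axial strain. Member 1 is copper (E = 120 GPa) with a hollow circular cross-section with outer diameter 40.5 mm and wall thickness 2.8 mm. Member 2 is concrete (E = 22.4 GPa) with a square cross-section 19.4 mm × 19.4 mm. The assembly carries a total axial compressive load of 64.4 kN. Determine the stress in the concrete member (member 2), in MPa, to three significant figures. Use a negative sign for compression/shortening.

-29.9 MPa

A_1 = 331.6 mm².
A_2 = 376.4 mm².
Equal strain + equilibrium ⇒ each member carries load in proportion to AE: A₁E₁ = 39800000 N, A₂E₂ = 8430000 N, ΣAE = 48230000 N.
σ₂ = P·E₂/ΣAE = -64400·22400/48230000 = -29.91 MPa.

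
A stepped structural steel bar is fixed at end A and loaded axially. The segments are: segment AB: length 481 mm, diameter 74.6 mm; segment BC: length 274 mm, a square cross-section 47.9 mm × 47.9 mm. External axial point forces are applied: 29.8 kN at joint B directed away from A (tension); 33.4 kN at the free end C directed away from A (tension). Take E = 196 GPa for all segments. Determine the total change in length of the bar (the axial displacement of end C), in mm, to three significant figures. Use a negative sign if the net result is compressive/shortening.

0.0558 mm

Internal axial forces (sectioning from the free end, tension +): N_BC = 33.4 kN, N_AB = 63.2 kN.
A_AB = 4371 mm².
A_BC = 2294 mm².
δ_AB = 63200·481/(4371·196000) = 0.03548 mm
δ_BC = 33400·274/(2294·196000) = 0.02035 mm
δ = Σδ_i = 0.05583 mm.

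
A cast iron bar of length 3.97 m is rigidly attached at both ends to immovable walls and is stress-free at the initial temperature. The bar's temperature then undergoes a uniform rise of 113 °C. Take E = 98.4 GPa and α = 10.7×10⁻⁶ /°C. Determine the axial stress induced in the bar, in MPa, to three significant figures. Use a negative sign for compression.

-119 MPa

Free thermal expansion αLΔT = 10.7e-6 · 3970 · 113 = 4.8 mm.
The walls impose strain ε = −(4.8)/3970 = -1.2091e-03; σ = Eε = 98400 · -1.2091e-03 = -119 MPa.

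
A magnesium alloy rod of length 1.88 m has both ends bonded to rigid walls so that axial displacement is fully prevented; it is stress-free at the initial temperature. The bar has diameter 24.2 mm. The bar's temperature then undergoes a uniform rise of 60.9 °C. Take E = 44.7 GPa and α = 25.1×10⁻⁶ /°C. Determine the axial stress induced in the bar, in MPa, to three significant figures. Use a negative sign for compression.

-68.3 MPa

Free thermal expansion αLΔT = 25.1e-6 · 1880 · 60.9 = 2.874 mm.
The walls impose strain ε = −(2.874)/1880 = -1.5286e-03; σ = Eε = 44700 · -1.5286e-03 = -68.33 MPa.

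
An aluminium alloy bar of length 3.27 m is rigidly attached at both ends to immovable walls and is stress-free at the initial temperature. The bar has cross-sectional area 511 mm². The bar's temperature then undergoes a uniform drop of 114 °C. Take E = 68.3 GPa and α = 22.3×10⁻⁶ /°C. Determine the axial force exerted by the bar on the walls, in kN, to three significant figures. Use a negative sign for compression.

Free thermal expansion αLΔT = 22.3e-6 · 3270 · -114 = -8.313 mm.
The walls impose strain ε = −(-8.313)/3270 = 2.5422e-03; σ = Eε = 68300 · 2.5422e-03 = 173.6 MPa.
Wall reaction R = σ·A = 173.6·511 = 88730 N = 88.73 kN.

88.7 kN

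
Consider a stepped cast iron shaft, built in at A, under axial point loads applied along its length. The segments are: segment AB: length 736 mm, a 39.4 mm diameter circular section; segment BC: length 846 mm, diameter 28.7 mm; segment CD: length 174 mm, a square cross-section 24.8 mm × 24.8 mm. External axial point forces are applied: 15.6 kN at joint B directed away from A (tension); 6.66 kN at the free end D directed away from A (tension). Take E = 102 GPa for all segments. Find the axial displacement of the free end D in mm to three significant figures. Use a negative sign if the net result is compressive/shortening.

Internal axial forces (sectioning from the free end, tension +): N_CD = 6.66 kN, N_BC = 6.66 kN, N_AB = 22.26 kN.
A_AB = 1219 mm².
A_BC = 646.9 mm².
A_CD = 615 mm².
δ_AB = 22260·736/(1219·102000) = 0.1317 mm
δ_BC = 6660·846/(646.9·102000) = 0.08539 mm
δ_CD = 6660·174/(615·102000) = 0.01847 mm
δ = Σδ_i = 0.2356 mm.

0.236 mm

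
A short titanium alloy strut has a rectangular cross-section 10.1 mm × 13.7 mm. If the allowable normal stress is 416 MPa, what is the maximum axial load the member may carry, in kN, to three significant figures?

57.6 kN

A = 138.4 mm².
P_max = σ_allow · A = 416 · 138.4 = 57560 N = 57.56 kN.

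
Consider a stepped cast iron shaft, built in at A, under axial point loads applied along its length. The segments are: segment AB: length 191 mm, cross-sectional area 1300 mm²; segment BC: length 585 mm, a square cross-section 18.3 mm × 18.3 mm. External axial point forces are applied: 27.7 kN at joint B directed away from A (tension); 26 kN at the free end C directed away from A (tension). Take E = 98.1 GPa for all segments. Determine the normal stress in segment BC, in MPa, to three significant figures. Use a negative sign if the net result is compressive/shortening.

77.6 MPa

Internal axial forces (sectioning from the free end, tension +): N_BC = 26 kN, N_AB = 53.7 kN.
A_BC = 334.9 mm².
σ_BC = N_BC/A_BC = 26000/334.9 = 77.64 MPa.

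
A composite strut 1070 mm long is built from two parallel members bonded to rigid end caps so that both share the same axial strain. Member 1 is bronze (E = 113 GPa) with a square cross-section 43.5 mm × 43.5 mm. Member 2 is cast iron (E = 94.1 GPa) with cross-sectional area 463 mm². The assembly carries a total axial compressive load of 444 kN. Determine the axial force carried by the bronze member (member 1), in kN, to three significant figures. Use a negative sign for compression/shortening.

A_1 = 1892 mm².
Equal strain + equilibrium ⇒ each member carries load in proportion to AE: A₁E₁ = 213800000 N, A₂E₂ = 43570000 N, ΣAE = 257400000 N.
F₁ = P·A₁E₁/ΣAE = -444000·213800000/257400000 = -368800 N.

-369 kN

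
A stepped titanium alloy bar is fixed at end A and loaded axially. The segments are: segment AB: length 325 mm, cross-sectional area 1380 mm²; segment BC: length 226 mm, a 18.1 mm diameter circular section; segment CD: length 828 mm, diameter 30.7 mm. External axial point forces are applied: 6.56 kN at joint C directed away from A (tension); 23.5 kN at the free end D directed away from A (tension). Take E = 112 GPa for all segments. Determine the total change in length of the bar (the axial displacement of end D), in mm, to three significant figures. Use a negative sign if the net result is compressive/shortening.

0.534 mm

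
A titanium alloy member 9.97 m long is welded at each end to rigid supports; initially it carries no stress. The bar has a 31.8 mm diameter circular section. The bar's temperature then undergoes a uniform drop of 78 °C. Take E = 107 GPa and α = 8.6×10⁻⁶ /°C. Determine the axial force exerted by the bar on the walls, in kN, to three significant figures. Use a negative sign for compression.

57.0 kN

Free thermal expansion αLΔT = 8.6e-6 · 9970 · -78 = -6.688 mm.
The walls impose strain ε = −(-6.688)/9970 = 6.7080e-04; σ = Eε = 107000 · 6.7080e-04 = 71.78 MPa.
Wall reaction R = σ·A = 71.78·794.2 = 57010 N = 57.01 kN.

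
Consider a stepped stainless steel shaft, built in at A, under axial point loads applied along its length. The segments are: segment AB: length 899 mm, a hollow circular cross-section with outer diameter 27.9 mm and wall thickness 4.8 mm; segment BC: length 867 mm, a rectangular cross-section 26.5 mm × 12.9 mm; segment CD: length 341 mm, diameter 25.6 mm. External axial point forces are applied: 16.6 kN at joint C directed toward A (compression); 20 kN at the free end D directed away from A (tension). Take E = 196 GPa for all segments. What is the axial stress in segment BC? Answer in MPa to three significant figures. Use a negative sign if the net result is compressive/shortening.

9.95 MPa

Internal axial forces (sectioning from the free end, tension +): N_CD = 20 kN, N_BC = 3.4 kN, N_AB = 3.4 kN.
A_BC = 341.9 mm².
σ_BC = N_BC/A_BC = 3400/341.9 = 9.946 MPa.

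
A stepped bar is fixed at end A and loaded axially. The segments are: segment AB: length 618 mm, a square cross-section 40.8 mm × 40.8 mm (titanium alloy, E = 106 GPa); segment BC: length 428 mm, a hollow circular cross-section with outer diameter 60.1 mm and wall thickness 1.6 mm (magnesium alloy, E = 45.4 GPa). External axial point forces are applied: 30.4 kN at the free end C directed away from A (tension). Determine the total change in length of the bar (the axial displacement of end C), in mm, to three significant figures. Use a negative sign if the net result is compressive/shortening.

1.08 mm

Internal axial forces (sectioning from the free end, tension +): N_BC = 30.4 kN, N_AB = 30.4 kN.
A_AB = 1665 mm².
A_BC = 294.1 mm².
δ_AB = 30400·618/(1665·106000) = 0.1065 mm
δ_BC = 30400·428/(294.1·45400) = 0.9746 mm
δ = Σδ_i = 1.081 mm.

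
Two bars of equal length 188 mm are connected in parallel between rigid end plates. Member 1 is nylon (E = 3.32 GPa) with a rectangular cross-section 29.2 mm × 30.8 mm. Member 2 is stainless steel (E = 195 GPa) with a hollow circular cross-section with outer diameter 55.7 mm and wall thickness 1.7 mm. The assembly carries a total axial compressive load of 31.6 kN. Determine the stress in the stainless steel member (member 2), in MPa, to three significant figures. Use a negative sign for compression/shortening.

-104 MPa

A_1 = 899.4 mm².
A_2 = 288.4 mm².
Equal strain + equilibrium ⇒ each member carries load in proportion to AE: A₁E₁ = 2986000 N, A₂E₂ = 56240000 N, ΣAE = 59220000 N.
σ₂ = P·E₂/ΣAE = -31600·195000/59220000 = -104 MPa.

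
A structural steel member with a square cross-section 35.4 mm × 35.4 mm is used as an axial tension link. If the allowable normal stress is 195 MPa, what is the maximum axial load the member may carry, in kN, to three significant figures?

244 kN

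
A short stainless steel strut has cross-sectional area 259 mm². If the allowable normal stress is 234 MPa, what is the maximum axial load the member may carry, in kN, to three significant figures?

P_max = σ_allow · A = 234 · 259 = 60610 N = 60.61 kN.

60.6 kN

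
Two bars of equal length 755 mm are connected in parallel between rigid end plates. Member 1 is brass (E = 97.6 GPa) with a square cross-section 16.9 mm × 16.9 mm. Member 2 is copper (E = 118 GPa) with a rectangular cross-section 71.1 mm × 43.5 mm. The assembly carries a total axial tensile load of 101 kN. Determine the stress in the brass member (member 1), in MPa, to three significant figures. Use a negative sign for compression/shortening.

25.1 MPa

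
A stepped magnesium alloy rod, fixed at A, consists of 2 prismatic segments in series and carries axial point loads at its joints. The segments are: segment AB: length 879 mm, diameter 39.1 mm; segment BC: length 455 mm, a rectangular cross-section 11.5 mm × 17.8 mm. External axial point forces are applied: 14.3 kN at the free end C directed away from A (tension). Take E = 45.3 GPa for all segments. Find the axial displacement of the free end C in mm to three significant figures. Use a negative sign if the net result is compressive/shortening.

Internal axial forces (sectioning from the free end, tension +): N_BC = 14.3 kN, N_AB = 14.3 kN.
A_AB = 1201 mm².
A_BC = 204.7 mm².
δ_AB = 14300·879/(1201·45300) = 0.2311 mm
δ_BC = 14300·455/(204.7·45300) = 0.7017 mm
δ = Σδ_i = 0.9328 mm.

0.933 mm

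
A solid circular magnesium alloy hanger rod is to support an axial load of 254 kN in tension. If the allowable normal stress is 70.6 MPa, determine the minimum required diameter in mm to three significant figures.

67.7 mm

Required area A ≥ P/σ_allow = 254000/70.6 = 3598 mm².
For a solid circular section, d ≥ √(4A/π) = 67.68 mm.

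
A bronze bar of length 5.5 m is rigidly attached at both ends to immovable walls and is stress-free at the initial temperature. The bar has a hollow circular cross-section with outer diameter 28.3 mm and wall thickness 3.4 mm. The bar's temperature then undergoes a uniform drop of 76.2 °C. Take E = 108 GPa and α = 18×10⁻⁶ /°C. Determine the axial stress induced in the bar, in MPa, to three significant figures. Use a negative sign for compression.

Free thermal expansion αLΔT = 18e-6 · 5500 · -76.2 = -7.544 mm.
The walls impose strain ε = −(-7.544)/5500 = 1.3716e-03; σ = Eε = 108000 · 1.3716e-03 = 148.1 MPa.

148 MPa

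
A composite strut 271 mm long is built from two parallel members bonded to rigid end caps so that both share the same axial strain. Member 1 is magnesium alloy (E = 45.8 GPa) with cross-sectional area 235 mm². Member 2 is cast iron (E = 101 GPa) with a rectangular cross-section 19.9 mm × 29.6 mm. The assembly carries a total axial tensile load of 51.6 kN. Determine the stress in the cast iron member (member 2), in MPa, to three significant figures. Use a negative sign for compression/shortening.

74.2 MPa

A_2 = 589 mm².
Equal strain + equilibrium ⇒ each member carries load in proportion to AE: A₁E₁ = 10760000 N, A₂E₂ = 59490000 N, ΣAE = 70260000 N.
σ₂ = P·E₂/ΣAE = 51600·101000/70260000 = 74.18 MPa.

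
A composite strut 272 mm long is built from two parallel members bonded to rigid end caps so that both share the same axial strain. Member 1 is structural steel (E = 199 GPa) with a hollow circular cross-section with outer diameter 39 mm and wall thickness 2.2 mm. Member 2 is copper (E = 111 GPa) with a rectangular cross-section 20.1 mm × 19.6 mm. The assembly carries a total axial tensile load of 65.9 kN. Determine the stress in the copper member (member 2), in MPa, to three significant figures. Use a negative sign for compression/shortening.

77.5 MPa

A_1 = 254.3 mm².
A_2 = 394 mm².
Equal strain + equilibrium ⇒ each member carries load in proportion to AE: A₁E₁ = 50610000 N, A₂E₂ = 43730000 N, ΣAE = 94340000 N.
σ₂ = P·E₂/ΣAE = 65900·111000/94340000 = 77.53 MPa.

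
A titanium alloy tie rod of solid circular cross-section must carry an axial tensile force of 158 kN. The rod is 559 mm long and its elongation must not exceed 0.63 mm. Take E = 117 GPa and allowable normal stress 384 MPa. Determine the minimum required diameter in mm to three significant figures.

39.1 mm

Required area A ≥ P/σ_allow = 158000/384 = 411.5 mm².
For a solid circular section, d ≥ √(4A/π) = 22.89 mm.
Elongation limit: A ≥ PL/(Eδ_allow) = 158000·559/(117000·0.63) = 1198 mm² ⇒ d ≥ 39.06 mm.
The elongation limit governs.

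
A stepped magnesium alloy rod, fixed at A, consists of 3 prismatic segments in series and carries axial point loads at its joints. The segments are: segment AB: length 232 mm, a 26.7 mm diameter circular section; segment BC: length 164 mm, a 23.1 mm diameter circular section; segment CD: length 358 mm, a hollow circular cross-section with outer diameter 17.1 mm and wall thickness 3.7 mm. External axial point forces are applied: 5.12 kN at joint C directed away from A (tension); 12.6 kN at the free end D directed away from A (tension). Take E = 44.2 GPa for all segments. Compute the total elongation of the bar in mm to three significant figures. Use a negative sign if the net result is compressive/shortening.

0.978 mm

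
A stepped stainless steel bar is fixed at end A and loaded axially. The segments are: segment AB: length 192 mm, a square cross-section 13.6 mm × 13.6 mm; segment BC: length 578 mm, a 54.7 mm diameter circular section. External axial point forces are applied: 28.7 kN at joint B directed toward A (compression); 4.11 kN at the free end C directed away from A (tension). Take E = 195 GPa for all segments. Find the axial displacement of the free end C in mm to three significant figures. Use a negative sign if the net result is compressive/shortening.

-0.126 mm

Internal axial forces (sectioning from the free end, tension +): N_BC = 4.11 kN, N_AB = -24.59 kN.
A_AB = 185 mm².
A_BC = 2350 mm².
δ_AB = -24590·192/(185·195000) = -0.1309 mm
δ_BC = 4110·578/(2350·195000) = 0.005184 mm
δ = Σδ_i = -0.1257 mm.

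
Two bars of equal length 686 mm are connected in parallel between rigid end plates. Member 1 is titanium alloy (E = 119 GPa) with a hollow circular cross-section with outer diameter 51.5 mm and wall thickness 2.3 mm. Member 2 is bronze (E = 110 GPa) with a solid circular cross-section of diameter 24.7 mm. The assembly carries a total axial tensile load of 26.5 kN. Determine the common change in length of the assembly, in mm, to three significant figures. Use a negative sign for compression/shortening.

0.191 mm

A_1 = 355.5 mm².
A_2 = 479.2 mm².
Equal strain + equilibrium ⇒ each member carries load in proportion to AE: A₁E₁ = 42300000 N, A₂E₂ = 52710000 N, ΣAE = 95010000 N.
δ = PL/ΣAE = 26500·686/95010000 = 0.1913 mm.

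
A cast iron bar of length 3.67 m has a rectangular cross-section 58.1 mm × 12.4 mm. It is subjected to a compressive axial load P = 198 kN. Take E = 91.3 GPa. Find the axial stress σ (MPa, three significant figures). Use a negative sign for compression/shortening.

-275 MPa

A = 720.4 mm².
σ = N/A = -198000/720.4 = -274.8 MPa.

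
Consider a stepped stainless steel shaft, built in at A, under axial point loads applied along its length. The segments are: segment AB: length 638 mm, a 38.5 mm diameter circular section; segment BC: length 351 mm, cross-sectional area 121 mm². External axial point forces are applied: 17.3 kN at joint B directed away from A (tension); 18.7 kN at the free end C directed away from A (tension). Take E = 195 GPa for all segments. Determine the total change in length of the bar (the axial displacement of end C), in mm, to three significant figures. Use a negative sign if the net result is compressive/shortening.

Internal axial forces (sectioning from the free end, tension +): N_BC = 18.7 kN, N_AB = 36 kN.
A_AB = 1164 mm².
δ_AB = 36000·638/(1164·195000) = 0.1012 mm
δ_BC = 18700·351/(121·195000) = 0.2782 mm
δ = Σδ_i = 0.3794 mm.

0.379 mm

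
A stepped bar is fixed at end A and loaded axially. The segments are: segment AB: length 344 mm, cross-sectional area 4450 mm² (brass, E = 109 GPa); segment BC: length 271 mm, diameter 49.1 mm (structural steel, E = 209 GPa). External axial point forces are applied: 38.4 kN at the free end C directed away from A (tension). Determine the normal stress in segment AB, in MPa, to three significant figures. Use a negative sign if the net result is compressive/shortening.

8.63 MPa

Internal axial forces (sectioning from the free end, tension +): N_BC = 38.4 kN, N_AB = 38.4 kN.
σ_AB = N_AB/A_AB = 38400/4450 = 8.629 MPa.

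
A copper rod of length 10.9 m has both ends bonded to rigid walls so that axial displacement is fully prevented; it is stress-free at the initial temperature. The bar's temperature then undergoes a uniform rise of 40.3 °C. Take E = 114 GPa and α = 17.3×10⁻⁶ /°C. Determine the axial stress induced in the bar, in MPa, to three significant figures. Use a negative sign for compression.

Free thermal expansion αLΔT = 17.3e-6 · 10900 · 40.3 = 7.599 mm.
The walls impose strain ε = −(7.599)/10900 = -6.9719e-04; σ = Eε = 114000 · -6.9719e-04 = -79.48 MPa.

-79.5 MPa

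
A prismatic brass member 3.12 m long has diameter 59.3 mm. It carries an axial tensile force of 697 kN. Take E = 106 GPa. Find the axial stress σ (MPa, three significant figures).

252 MPa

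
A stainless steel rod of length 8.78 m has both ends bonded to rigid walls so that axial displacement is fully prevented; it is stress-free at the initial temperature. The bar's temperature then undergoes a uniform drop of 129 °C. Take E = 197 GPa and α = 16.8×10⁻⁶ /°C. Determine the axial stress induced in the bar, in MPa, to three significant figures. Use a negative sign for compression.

427 MPa

Free thermal expansion αLΔT = 16.8e-6 · 8780 · -129 = -19.03 mm.
The walls impose strain ε = −(-19.03)/8780 = 2.1672e-03; σ = Eε = 197000 · 2.1672e-03 = 426.9 MPa.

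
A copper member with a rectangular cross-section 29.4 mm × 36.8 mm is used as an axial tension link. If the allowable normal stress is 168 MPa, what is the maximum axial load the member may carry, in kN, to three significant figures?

182 kN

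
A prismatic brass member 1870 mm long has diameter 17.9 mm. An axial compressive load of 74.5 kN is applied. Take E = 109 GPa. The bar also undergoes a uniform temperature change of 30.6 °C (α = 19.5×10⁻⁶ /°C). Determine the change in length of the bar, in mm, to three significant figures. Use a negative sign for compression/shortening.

A = 251.6 mm².
δ_mech = NL/(AE) = -74500·1870/(251.6·109000) = -5.079 mm.
δ_thermal = αLΔT = 19.5e-6·1870·30.6 = 1.116 mm.
δ = δ_mech + δ_thermal = -3.963 mm.

-3.96 mm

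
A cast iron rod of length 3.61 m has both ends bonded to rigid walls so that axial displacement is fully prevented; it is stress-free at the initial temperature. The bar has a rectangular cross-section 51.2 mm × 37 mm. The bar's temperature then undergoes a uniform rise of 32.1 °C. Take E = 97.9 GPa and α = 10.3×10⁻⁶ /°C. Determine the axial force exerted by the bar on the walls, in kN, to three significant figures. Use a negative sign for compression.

-61.3 kN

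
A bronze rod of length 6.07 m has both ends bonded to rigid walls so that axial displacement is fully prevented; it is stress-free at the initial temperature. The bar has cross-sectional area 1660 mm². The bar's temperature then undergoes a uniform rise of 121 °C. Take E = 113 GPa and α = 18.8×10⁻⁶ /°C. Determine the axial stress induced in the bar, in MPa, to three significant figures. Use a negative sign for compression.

Free thermal expansion αLΔT = 18.8e-6 · 6070 · 121 = 13.81 mm.
The walls impose strain ε = −(13.81)/6070 = -2.2748e-03; σ = Eε = 113000 · -2.2748e-03 = -257.1 MPa.

-257 MPa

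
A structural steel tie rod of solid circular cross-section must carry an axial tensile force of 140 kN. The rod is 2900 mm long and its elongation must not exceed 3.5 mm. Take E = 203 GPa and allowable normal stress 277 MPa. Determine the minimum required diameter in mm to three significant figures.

Required area A ≥ P/σ_allow = 140000/277 = 505.4 mm².
For a solid circular section, d ≥ √(4A/π) = 25.37 mm.
Elongation limit: A ≥ PL/(Eδ_allow) = 140000·2900/(203000·3.5) = 571.4 mm² ⇒ d ≥ 26.97 mm.
The elongation limit governs.

27.0 mm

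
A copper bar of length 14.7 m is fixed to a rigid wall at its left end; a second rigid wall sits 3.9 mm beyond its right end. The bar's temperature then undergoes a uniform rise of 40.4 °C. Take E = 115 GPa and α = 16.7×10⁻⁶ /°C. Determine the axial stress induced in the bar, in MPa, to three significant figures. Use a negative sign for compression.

-47.1 MPa

Free thermal expansion αLΔT = 16.7e-6 · 14700 · 40.4 = 9.918 mm.
The walls engage after the gap closes; constrained expansion = 9.918 − 3.9 = 6.018 mm.
The walls impose strain ε = −(6.018)/14700 = -4.0937e-04; σ = Eε = 115000 · -4.0937e-04 = -47.08 MPa.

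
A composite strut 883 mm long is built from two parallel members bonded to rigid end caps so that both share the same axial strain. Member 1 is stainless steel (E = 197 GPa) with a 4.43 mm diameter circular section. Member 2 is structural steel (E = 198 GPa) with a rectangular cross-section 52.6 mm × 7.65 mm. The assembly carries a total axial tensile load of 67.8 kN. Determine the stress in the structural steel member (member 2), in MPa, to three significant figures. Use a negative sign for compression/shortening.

162 MPa

A_1 = 15.41 mm².
A_2 = 402.4 mm².
Equal strain + equilibrium ⇒ each member carries load in proportion to AE: A₁E₁ = 3036000 N, A₂E₂ = 79670000 N, ΣAE = 82710000 N.
σ₂ = P·E₂/ΣAE = 67800·198000/82710000 = 162.3 MPa.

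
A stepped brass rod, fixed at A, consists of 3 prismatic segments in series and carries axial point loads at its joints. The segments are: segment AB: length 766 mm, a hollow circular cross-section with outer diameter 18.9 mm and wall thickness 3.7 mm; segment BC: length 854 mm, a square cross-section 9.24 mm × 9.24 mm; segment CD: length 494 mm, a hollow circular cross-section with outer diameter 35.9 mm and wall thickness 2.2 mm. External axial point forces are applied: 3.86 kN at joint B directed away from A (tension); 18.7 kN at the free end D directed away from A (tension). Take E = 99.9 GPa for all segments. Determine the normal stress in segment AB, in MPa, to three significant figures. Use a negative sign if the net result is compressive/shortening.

Internal axial forces (sectioning from the free end, tension +): N_CD = 18.7 kN, N_BC = 18.7 kN, N_AB = 22.56 kN.
A_AB = 176.7 mm².
σ_AB = N_AB/A_AB = 22560/176.7 = 127.7 MPa.

128 MPa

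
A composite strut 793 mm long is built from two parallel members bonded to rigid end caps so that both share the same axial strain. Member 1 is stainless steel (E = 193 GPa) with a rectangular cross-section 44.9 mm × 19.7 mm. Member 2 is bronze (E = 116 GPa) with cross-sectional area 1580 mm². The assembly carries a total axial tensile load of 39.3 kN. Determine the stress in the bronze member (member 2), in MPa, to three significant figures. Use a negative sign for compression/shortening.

12.9 MPa

A_1 = 884.5 mm².
Equal strain + equilibrium ⇒ each member carries load in proportion to AE: A₁E₁ = 170700000 N, A₂E₂ = 183300000 N, ΣAE = 354000000 N.
σ₂ = P·E₂/ΣAE = 39300·116000/354000000 = 12.88 MPa.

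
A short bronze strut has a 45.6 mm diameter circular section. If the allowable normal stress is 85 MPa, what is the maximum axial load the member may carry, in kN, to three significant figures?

139 kN

A = 1633 mm².
P_max = σ_allow · A = 85 · 1633 = 138800 N = 138.8 kN.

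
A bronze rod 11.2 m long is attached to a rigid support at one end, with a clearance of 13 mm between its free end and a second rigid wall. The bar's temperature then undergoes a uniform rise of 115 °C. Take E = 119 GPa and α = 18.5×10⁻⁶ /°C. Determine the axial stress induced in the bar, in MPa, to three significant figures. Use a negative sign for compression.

Free thermal expansion αLΔT = 18.5e-6 · 11200 · 115 = 23.83 mm.
The walls engage after the gap closes; constrained expansion = 23.83 − 13 = 10.83 mm.
The walls impose strain ε = −(10.83)/11200 = -9.6679e-04; σ = Eε = 119000 · -9.6679e-04 = -115 MPa.

-115 MPa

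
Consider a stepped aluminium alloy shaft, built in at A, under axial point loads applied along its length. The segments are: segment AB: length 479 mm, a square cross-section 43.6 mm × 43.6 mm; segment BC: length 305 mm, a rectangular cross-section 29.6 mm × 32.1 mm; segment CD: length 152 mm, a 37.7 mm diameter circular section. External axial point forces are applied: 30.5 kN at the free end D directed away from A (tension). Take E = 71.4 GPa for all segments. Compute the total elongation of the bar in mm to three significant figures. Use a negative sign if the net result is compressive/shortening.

0.303 mm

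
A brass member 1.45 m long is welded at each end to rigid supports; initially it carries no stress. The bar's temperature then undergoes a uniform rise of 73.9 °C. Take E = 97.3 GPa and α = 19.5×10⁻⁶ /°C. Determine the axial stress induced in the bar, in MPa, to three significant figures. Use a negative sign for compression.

Free thermal expansion αLΔT = 19.5e-6 · 1450 · 73.9 = 2.09 mm.
The walls impose strain ε = −(2.09)/1450 = -1.4411e-03; σ = Eε = 97300 · -1.4411e-03 = -140.2 MPa.

-140 MPa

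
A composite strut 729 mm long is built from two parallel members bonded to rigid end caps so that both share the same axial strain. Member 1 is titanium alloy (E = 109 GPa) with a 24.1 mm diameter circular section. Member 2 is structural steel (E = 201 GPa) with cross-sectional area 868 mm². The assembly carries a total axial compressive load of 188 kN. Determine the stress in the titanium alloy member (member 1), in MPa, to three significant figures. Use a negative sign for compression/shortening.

-91.4 MPa

A_1 = 456.2 mm².
Equal strain + equilibrium ⇒ each member carries load in proportion to AE: A₁E₁ = 49720000 N, A₂E₂ = 174500000 N, ΣAE = 224200000 N.
σ₁ = P·E₁/ΣAE = -188000·109000/224200000 = -91.4 MPa.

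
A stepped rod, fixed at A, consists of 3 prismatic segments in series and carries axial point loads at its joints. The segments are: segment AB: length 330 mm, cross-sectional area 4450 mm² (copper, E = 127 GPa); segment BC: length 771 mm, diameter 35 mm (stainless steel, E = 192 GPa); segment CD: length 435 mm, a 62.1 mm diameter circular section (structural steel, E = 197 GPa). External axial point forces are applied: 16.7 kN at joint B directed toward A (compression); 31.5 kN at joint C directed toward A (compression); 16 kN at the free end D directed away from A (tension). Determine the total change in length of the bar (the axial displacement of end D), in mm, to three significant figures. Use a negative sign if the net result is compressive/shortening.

-0.0718 mm

Internal axial forces (sectioning from the free end, tension +): N_CD = 16 kN, N_BC = -15.5 kN, N_AB = -32.2 kN.
A_BC = 962.1 mm².
A_CD = 3029 mm².
δ_AB = -32200·330/(4450·127000) = -0.0188 mm
δ_BC = -15500·771/(962.1·192000) = -0.06469 mm
δ_CD = 16000·435/(3029·197000) = 0.01166 mm
δ = Σδ_i = -0.07183 mm.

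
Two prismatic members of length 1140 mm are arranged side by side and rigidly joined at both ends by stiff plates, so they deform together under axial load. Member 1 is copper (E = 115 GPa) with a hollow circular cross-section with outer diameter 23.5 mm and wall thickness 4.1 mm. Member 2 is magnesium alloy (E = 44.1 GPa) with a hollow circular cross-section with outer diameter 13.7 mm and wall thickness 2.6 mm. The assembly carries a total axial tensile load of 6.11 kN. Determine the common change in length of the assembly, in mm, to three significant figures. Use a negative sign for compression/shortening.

0.213 mm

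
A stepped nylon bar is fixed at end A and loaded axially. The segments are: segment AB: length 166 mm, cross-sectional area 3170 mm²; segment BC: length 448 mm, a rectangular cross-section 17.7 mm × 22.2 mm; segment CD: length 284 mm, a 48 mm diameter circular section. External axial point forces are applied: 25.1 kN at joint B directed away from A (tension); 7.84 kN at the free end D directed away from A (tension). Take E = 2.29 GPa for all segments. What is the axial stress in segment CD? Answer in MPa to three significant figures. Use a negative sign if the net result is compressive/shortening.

Internal axial forces (sectioning from the free end, tension +): N_CD = 7.84 kN, N_BC = 7.84 kN, N_AB = 32.94 kN.
A_CD = 1810 mm².
σ_CD = N_CD/A_CD = 7840/1810 = 4.333 MPa.

4.33 MPa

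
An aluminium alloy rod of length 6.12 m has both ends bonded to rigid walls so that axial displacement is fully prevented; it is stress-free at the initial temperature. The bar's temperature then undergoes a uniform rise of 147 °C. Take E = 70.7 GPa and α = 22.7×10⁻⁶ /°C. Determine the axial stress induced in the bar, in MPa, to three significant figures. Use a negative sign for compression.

-236 MPa

Free thermal expansion αLΔT = 22.7e-6 · 6120 · 147 = 20.42 mm.
The walls impose strain ε = −(20.42)/6120 = -3.3369e-03; σ = Eε = 70700 · -3.3369e-03 = -235.9 MPa.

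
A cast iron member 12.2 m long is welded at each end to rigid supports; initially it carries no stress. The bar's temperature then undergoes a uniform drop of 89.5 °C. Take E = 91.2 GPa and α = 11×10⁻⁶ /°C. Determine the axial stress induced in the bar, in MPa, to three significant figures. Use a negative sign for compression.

89.8 MPa

Free thermal expansion αLΔT = 11e-6 · 12200 · -89.5 = -12.01 mm.
The walls impose strain ε = −(-12.01)/12200 = 9.8450e-04; σ = Eε = 91200 · 9.8450e-04 = 89.79 MPa.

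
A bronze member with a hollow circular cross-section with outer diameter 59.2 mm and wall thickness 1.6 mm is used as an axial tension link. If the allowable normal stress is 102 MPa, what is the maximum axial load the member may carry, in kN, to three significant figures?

29.5 kN

A = 289.5 mm².
P_max = σ_allow · A = 102 · 289.5 = 29530 N = 29.53 kN.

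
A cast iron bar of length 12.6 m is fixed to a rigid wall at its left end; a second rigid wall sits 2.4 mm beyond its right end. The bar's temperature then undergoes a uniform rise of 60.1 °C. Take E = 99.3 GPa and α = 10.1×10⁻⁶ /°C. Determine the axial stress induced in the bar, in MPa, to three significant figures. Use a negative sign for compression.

Free thermal expansion αLΔT = 10.1e-6 · 12600 · 60.1 = 7.648 mm.
The walls engage after the gap closes; constrained expansion = 7.648 − 2.4 = 5.248 mm.
The walls impose strain ε = −(5.248)/12600 = -4.1653e-04; σ = Eε = 99300 · -4.1653e-04 = -41.36 MPa.

-41.4 MPa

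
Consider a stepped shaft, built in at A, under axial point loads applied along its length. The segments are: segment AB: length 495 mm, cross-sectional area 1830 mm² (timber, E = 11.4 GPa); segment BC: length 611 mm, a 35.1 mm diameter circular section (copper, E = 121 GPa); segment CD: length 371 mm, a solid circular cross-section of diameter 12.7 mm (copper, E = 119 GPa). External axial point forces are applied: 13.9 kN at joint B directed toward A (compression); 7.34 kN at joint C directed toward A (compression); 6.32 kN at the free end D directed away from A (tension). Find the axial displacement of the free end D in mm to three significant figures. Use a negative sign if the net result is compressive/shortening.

Internal axial forces (sectioning from the free end, tension +): N_CD = 6.32 kN, N_BC = -1.02 kN, N_AB = -14.92 kN.
A_BC = 967.6 mm².
A_CD = 126.7 mm².
δ_AB = -14920·495/(1830·11400) = -0.354 mm
δ_BC = -1020·611/(967.6·121000) = -0.005323 mm
δ_CD = 6320·371/(126.7·119000) = 0.1555 mm
δ = Σδ_i = -0.2038 mm.

-0.204 mm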